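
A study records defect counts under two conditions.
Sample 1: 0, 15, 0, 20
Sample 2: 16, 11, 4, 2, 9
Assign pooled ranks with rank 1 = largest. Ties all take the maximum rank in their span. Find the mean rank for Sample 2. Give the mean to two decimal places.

4.80

Sorted (descending): 20, 16, 15, 11, 9, 4, 2, 0, 0
The 2 values of 0 occupy positions 8–9 → each gets rank 9.
Sample 2 values → pooled ranks: 16→2, 11→4, 4→6, 2→7, 9→5
Mean rank = (2 + 4 + 6 + 7 + 5) / 5 = 4.80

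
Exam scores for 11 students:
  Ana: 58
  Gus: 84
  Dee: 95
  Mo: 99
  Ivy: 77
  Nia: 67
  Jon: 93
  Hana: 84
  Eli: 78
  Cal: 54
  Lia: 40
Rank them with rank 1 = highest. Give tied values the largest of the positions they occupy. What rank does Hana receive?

Sorted (descending): 99, 95, 93, 84, 84, 78, 77, 67, 58, 54, 40
The 2 values of 84 occupy positions 4–5 → each gets rank 5.
Hana has value 84 → rank 5.

5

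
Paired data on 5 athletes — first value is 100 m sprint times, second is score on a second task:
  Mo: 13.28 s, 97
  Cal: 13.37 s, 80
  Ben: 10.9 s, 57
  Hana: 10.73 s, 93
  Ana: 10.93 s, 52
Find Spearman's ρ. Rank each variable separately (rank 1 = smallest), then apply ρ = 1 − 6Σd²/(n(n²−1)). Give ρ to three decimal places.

Ranks of variable 1: 4, 5, 2, 1, 3
Ranks of variable 2: 5, 3, 2, 4, 1
d = r₁ − r₂: -1, 2, 0, -3, 2
d²: 1, 4, 0, 9, 4; Σd² = 18
ρ = 1 − 6·18/(5·24) = 1 − 108/120 = 0.100

0.100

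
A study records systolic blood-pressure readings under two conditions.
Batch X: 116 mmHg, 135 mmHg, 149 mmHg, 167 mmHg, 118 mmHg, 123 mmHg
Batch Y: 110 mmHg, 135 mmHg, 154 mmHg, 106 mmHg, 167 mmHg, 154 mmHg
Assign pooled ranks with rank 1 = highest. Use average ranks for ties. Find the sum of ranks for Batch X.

Sorted (descending): 167, 167, 154, 154, 149, 135, 135, 123, 118, 116, 110, 106
The 2 values of 167 occupy positions 1–2 → average rank (1+2)/2 = 1.5.
The 2 values of 154 occupy positions 3–4 → average rank (3+4)/2 = 3.5.
The 2 values of 135 occupy positions 6–7 → average rank (6+7)/2 = 6.5.
Batch X values → pooled ranks: 116→10, 135→6.5, 149→5, 167→1.5, 118→9, 123→8
Rank sum = 10 + 6.5 + 5 + 1.5 + 9 + 8 = 40

40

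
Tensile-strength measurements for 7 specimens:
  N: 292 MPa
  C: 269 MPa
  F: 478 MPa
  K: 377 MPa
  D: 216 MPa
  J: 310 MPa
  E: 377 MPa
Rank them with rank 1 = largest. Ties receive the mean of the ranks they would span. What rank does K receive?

Sorted (descending): 478, 377, 377, 310, 292, 269, 216
The 2 values of 377 occupy positions 2–3 → average rank (2+3)/2 = 2.5.
K has value 377 MPa → rank 2.5.

2.5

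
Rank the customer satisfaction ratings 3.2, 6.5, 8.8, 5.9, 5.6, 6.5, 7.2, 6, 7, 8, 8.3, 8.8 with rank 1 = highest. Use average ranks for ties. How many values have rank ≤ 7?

6

Sorted (descending): 8.8, 8.8, 8.3, 8, 7.2, 7, 6.5, 6.5, 6, 5.9, 5.6, 3.2
The 2 values of 8.8 occupy positions 1–2 → average rank (1+2)/2 = 1.5.
The 2 values of 6.5 occupy positions 7–8 → average rank (7+8)/2 = 7.5.
Ranks ≤ 7: {1.5, 1.5, 3, 4, 5, 6} → 6 values.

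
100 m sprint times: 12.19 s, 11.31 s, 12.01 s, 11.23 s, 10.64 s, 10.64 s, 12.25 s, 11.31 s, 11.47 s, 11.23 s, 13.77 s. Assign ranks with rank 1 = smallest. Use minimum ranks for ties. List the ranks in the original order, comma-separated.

9, 5, 8, 3, 1, 1, 10, 5, 7, 3, 11

Sorted (ascending): 10.64, 10.64, 11.23, 11.23, 11.31, 11.31, 11.47, 12.01, 12.19, 12.25, 13.77
The 2 values of 10.64 occupy positions 1–2 → each gets rank 1.
The 2 values of 11.23 occupy positions 3–4 → each gets rank 3.
The 2 values of 11.31 occupy positions 5–6 → each gets rank 5.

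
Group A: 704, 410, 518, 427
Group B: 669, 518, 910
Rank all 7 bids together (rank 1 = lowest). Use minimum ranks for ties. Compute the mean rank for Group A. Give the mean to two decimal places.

Sorted (ascending): 410, 427, 518, 518, 669, 704, 910
The 2 values of 518 occupy positions 3–4 → each gets rank 3.
Group A values → pooled ranks: 704→6, 410→1, 518→3, 427→2
Mean rank = (6 + 1 + 3 + 2) / 4 = 3.00

3.00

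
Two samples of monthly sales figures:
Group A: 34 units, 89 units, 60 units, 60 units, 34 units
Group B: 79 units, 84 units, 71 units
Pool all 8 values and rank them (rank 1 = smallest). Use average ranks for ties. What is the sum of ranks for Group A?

Sorted (ascending): 34, 34, 60, 60, 71, 79, 84, 89
The 2 values of 34 occupy positions 1–2 → average rank (1+2)/2 = 1.5.
The 2 values of 60 occupy positions 3–4 → average rank (3+4)/2 = 3.5.
Group A values → pooled ranks: 34→1.5, 89→8, 60→3.5, 60→3.5, 34→1.5
Rank sum = 1.5 + 8 + 3.5 + 3.5 + 1.5 = 18

18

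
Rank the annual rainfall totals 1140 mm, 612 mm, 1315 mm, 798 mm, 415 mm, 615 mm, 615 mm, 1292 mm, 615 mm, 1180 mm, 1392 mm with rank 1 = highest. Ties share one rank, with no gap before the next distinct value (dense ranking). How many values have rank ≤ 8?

10

Sorted (descending): 1392, 1315, 1292, 1180, 1140, 798, 615, 615, 615, 612, 415
The 3 values of 615 share dense rank 7.
Remaining distinct values take the next consecutive integers.
Ranks ≤ 8: {1, 2, 3, 4, 5, 6, 7, 7, 7, 8} → 10 values.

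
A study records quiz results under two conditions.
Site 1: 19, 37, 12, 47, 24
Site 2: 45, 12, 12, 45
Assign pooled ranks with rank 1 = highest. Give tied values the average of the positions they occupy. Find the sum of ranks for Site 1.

24

Sorted (descending): 47, 45, 45, 37, 24, 19, 12, 12, 12
The 2 values of 45 occupy positions 2–3 → average rank (2+3)/2 = 2.5.
The 3 values of 12 occupy positions 7–9 → average rank 8.
Site 1 values → pooled ranks: 19→6, 37→4, 12→8, 47→1, 24→5
Rank sum = 6 + 4 + 8 + 1 + 5 = 24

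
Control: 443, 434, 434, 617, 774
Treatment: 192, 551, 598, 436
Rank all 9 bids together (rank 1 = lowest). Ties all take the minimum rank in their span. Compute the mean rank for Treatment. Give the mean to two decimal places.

Sorted (ascending): 192, 434, 434, 436, 443, 551, 598, 617, 774
The 2 values of 434 occupy positions 2–3 → each gets rank 2.
Treatment values → pooled ranks: 192→1, 551→6, 598→7, 436→4
Mean rank = (1 + 6 + 7 + 4) / 4 = 4.50

4.50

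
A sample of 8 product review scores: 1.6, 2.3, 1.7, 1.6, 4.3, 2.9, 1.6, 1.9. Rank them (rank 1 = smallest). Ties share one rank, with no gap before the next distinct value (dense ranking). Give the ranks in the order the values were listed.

Sorted (ascending): 1.6, 1.6, 1.6, 1.7, 1.9, 2.3, 2.9, 4.3
The 3 values of 1.6 share dense rank 1.
Remaining distinct values take the next consecutive integers.

1, 4, 2, 1, 6, 5, 1, 3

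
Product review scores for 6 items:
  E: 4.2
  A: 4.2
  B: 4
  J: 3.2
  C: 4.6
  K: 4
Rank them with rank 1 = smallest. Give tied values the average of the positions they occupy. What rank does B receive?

2.5

Sorted (ascending): 3.2, 4, 4, 4.2, 4.2, 4.6
The 2 values of 4 occupy positions 2–3 → average rank (2+3)/2 = 2.5.
The 2 values of 4.2 occupy positions 4–5 → average rank (4+5)/2 = 4.5.
B has value 4 → rank 2.5.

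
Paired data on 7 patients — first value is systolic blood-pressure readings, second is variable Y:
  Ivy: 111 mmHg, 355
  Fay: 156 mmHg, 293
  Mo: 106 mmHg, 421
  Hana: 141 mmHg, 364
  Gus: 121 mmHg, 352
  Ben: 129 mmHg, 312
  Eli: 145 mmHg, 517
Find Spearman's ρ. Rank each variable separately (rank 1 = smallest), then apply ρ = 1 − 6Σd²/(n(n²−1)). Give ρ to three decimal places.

Ranks of variable 1: 2, 7, 1, 5, 3, 4, 6
Ranks of variable 2: 4, 1, 6, 5, 3, 2, 7
d = r₁ − r₂: -2, 6, -5, 0, 0, 2, -1
d²: 4, 36, 25, 0, 0, 4, 1; Σd² = 70
ρ = 1 − 6·70/(7·48) = 1 − 420/336 = -0.250

-0.250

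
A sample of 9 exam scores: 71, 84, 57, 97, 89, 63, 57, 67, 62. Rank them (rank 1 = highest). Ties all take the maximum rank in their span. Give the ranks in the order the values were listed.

4, 3, 9, 1, 2, 6, 9, 5, 7

Sorted (descending): 97, 89, 84, 71, 67, 63, 62, 57, 57
The 2 values of 57 occupy positions 8–9 → each gets rank 9.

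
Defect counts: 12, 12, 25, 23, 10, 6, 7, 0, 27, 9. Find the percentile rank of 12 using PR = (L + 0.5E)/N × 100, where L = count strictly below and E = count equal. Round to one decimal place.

60.0

N = 10.
Strictly below 12: 5. Equal to 12: 2.
PR = (5 + 0.5·2)/10 × 100 = 60.0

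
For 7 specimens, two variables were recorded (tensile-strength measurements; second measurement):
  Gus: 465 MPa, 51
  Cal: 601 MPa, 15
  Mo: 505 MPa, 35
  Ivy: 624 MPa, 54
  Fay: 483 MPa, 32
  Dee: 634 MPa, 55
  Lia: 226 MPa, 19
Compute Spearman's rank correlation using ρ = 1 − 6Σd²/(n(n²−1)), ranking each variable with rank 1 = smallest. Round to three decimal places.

0.536

Ranks of variable 1: 2, 5, 4, 6, 3, 7, 1
Ranks of variable 2: 5, 1, 4, 6, 3, 7, 2
d = r₁ − r₂: -3, 4, 0, 0, 0, 0, -1
d²: 9, 16, 0, 0, 0, 0, 1; Σd² = 26
ρ = 1 − 6·26/(7·48) = 1 − 156/336 = 0.536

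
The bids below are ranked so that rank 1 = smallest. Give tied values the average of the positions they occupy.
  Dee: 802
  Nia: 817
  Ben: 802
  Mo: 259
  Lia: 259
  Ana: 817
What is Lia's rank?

1.5

Sorted (ascending): 259, 259, 802, 802, 817, 817
The 2 values of 259 occupy positions 1–2 → average rank (1+2)/2 = 1.5.
The 2 values of 802 occupy positions 3–4 → average rank (3+4)/2 = 3.5.
The 2 values of 817 occupy positions 5–6 → average rank (5+6)/2 = 5.5.
Lia has value 259 → rank 1.5.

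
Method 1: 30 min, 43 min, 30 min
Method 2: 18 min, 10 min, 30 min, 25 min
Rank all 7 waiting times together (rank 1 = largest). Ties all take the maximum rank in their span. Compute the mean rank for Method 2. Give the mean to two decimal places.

Sorted (descending): 43, 30, 30, 30, 25, 18, 10
The 3 values of 30 occupy positions 2–4 → each gets rank 4.
Method 2 values → pooled ranks: 18→6, 10→7, 30→4, 25→5
Mean rank = (6 + 7 + 4 + 5) / 4 = 5.50

5.50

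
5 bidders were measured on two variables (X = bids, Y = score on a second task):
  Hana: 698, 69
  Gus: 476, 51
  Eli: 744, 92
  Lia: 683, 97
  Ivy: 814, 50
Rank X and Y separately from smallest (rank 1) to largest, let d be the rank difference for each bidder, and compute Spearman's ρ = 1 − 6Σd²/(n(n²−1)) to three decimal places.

Ranks of variable 1: 3, 1, 4, 2, 5
Ranks of variable 2: 3, 2, 4, 5, 1
d = r₁ − r₂: 0, -1, 0, -3, 4
d²: 0, 1, 0, 9, 16; Σd² = 26
ρ = 1 − 6·26/(5·24) = 1 − 156/120 = -0.300

-0.300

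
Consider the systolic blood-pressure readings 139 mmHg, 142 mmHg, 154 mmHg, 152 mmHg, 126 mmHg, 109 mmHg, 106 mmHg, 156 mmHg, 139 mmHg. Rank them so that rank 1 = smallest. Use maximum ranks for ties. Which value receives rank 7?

152

Sorted (ascending): 106, 109, 126, 139, 139, 142, 152, 154, 156
The 2 values of 139 occupy positions 4–5 → each gets rank 5.
Rank 7 → value 152.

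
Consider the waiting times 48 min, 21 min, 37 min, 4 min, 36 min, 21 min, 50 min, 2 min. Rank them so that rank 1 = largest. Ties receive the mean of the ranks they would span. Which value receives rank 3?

37

Sorted (descending): 50, 48, 37, 36, 21, 21, 4, 2
The 2 values of 21 occupy positions 5–6 → average rank (5+6)/2 = 5.5.
Rank 3 → value 37.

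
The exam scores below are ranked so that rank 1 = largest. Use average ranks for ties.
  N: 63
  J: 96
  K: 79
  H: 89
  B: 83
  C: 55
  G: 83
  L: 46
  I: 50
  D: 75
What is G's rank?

3.5

Sorted (descending): 96, 89, 83, 83, 79, 75, 63, 55, 50, 46
The 2 values of 83 occupy positions 3–4 → average rank (3+4)/2 = 3.5.
G has value 83 → rank 3.5.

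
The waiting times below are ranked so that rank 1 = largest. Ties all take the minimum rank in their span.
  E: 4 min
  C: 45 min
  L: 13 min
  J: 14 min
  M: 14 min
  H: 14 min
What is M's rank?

Sorted (descending): 45, 14, 14, 14, 13, 4
The 3 values of 14 occupy positions 2–4 → each gets rank 2.
M has value 14 min → rank 2.

2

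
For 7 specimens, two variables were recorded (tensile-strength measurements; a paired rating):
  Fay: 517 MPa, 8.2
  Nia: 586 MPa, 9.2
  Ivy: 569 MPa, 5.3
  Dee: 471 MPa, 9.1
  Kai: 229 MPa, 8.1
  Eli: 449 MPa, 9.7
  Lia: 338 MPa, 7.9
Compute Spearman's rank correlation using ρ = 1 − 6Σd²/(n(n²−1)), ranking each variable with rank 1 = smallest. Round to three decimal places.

Ranks of variable 1: 5, 7, 6, 4, 1, 3, 2
Ranks of variable 2: 4, 6, 1, 5, 3, 7, 2
d = r₁ − r₂: 1, 1, 5, -1, -2, -4, 0
d²: 1, 1, 25, 1, 4, 16, 0; Σd² = 48
ρ = 1 − 6·48/(7·48) = 1 − 288/336 = 0.143

0.143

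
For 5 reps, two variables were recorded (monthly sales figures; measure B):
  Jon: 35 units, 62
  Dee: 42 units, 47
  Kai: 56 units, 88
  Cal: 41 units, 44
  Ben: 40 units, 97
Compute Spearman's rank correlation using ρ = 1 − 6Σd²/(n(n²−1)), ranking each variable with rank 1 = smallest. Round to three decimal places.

-0.100

Ranks of variable 1: 1, 4, 5, 3, 2
Ranks of variable 2: 3, 2, 4, 1, 5
d = r₁ − r₂: -2, 2, 1, 2, -3
d²: 4, 4, 1, 4, 9; Σd² = 22
ρ = 1 − 6·22/(5·24) = 1 − 132/120 = -0.100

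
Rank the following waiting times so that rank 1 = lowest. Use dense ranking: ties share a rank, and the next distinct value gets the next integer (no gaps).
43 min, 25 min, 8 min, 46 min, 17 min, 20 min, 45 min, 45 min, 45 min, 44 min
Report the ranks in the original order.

Sorted (ascending): 8, 17, 20, 25, 43, 44, 45, 45, 45, 46
The 3 values of 45 share dense rank 7.
Remaining distinct values take the next consecutive integers.

5, 4, 1, 8, 2, 3, 7, 7, 7, 6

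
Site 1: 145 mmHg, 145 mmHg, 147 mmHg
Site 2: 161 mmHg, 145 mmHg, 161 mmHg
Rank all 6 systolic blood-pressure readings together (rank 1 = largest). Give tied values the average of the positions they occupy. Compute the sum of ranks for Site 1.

Sorted (descending): 161, 161, 147, 145, 145, 145
The 2 values of 161 occupy positions 1–2 → average rank (1+2)/2 = 1.5.
The 3 values of 145 occupy positions 4–6 → average rank 5.
Site 1 values → pooled ranks: 145→5, 145→5, 147→3
Rank sum = 5 + 5 + 3 = 13

13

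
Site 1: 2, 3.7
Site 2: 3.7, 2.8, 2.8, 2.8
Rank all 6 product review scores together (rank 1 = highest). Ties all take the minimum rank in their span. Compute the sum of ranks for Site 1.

7

Sorted (descending): 3.7, 3.7, 2.8, 2.8, 2.8, 2
The 2 values of 3.7 occupy positions 1–2 → each gets rank 1.
The 3 values of 2.8 occupy positions 3–5 → each gets rank 3.
Site 1 values → pooled ranks: 2→6, 3.7→1
Rank sum = 6 + 1 = 7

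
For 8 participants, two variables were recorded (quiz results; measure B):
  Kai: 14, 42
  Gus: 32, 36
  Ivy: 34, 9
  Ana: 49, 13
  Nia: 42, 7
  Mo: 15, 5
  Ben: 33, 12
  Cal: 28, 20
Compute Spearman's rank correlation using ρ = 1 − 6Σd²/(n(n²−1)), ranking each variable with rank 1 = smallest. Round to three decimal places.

-0.333

Ranks of variable 1: 1, 4, 6, 8, 7, 2, 5, 3
Ranks of variable 2: 8, 7, 3, 5, 2, 1, 4, 6
d = r₁ − r₂: -7, -3, 3, 3, 5, 1, 1, -3
d²: 49, 9, 9, 9, 25, 1, 1, 9; Σd² = 112
ρ = 1 − 6·112/(8·63) = 1 − 672/504 = -0.333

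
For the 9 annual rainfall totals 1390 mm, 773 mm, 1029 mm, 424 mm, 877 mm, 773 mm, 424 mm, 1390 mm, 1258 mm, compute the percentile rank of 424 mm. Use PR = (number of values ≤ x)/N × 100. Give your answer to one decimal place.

N = 9.
Strictly below 424: 0. Equal to 424: 2.
PR = 2/9 × 100 = 22.2

22.2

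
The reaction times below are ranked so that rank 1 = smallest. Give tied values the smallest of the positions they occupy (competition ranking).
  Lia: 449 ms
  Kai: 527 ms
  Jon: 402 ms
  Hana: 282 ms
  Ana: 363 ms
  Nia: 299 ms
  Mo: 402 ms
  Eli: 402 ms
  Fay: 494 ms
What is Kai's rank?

Sorted (ascending): 282, 299, 363, 402, 402, 402, 449, 494, 527
The 3 values of 402 occupy positions 4–6 → each gets rank 4.
Kai has value 527 ms → rank 9.

9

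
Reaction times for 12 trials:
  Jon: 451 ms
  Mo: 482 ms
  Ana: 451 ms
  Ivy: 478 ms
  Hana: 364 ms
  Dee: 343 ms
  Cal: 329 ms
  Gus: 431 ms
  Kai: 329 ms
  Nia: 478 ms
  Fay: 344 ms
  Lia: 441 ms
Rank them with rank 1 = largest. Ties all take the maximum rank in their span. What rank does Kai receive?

Sorted (descending): 482, 478, 478, 451, 451, 441, 431, 364, 344, 343, 329, 329
The 2 values of 478 occupy positions 2–3 → each gets rank 3.
The 2 values of 451 occupy positions 4–5 → each gets rank 5.
The 2 values of 329 occupy positions 11–12 → each gets rank 12.
Kai has value 329 ms → rank 12.

12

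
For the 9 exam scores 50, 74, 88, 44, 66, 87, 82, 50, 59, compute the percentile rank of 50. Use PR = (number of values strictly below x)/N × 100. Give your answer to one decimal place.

11.1

N = 9.
Strictly below 50: 1. Equal to 50: 2.
PR = 1/9 × 100 = 11.1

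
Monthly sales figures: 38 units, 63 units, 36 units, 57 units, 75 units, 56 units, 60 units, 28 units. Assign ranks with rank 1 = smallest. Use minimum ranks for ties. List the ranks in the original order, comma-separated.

Sorted (ascending): 28, 36, 38, 56, 57, 60, 63, 75
No ties — each value takes its position as its rank.

3, 7, 2, 5, 8, 4, 6, 1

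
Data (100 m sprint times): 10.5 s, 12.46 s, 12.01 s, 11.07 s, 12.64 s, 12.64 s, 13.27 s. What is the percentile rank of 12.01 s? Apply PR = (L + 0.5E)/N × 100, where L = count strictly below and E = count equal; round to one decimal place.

N = 7.
Strictly below 12.01: 2. Equal to 12.01: 1.
PR = (2 + 0.5·1)/7 × 100 = 35.7

35.7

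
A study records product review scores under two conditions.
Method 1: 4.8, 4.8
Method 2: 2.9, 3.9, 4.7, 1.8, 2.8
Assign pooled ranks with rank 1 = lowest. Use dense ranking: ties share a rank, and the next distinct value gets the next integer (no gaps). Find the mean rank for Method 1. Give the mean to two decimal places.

6.00

Sorted (ascending): 1.8, 2.8, 2.9, 3.9, 4.7, 4.8, 4.8
The 2 values of 4.8 share dense rank 6.
Remaining distinct values take the next consecutive integers.
Method 1 values → pooled ranks: 4.8→6, 4.8→6
Mean rank = (6 + 6) / 2 = 6.00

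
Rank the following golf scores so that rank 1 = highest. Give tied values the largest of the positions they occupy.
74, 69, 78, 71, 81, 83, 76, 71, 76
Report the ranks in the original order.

Sorted (descending): 83, 81, 78, 76, 76, 74, 71, 71, 69
The 2 values of 76 occupy positions 4–5 → each gets rank 5.
The 2 values of 71 occupy positions 7–8 → each gets rank 8.

6, 9, 3, 8, 2, 1, 5, 8, 5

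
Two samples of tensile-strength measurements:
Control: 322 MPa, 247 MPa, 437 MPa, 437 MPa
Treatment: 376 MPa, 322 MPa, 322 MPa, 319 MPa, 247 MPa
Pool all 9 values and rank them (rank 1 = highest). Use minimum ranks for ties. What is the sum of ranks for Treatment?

Sorted (descending): 437, 437, 376, 322, 322, 322, 319, 247, 247
The 2 values of 437 occupy positions 1–2 → each gets rank 1.
The 3 values of 322 occupy positions 4–6 → each gets rank 4.
The 2 values of 247 occupy positions 8–9 → each gets rank 8.
Treatment values → pooled ranks: 376→3, 322→4, 322→4, 319→7, 247→8
Rank sum = 3 + 4 + 4 + 7 + 8 = 26

26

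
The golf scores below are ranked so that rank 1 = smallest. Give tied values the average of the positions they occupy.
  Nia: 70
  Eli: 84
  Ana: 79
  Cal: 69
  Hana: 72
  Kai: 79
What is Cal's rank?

1

Sorted (ascending): 69, 70, 72, 79, 79, 84
The 2 values of 79 occupy positions 4–5 → average rank (4+5)/2 = 4.5.
Cal has value 69 → rank 1.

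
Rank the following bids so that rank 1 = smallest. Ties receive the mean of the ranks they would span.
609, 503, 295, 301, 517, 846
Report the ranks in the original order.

5, 3, 1, 2, 4, 6

Sorted (ascending): 295, 301, 503, 517, 609, 846
No ties — each value takes its position as its rank.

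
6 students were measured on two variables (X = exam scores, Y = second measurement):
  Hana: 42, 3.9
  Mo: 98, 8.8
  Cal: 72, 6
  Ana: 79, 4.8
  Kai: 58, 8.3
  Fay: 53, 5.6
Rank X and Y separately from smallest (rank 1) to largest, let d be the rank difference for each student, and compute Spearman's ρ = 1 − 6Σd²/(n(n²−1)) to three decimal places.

0.600

Ranks of variable 1: 1, 6, 4, 5, 3, 2
Ranks of variable 2: 1, 6, 4, 2, 5, 3
d = r₁ − r₂: 0, 0, 0, 3, -2, -1
d²: 0, 0, 0, 9, 4, 1; Σd² = 14
ρ = 1 − 6·14/(6·35) = 1 − 84/210 = 0.600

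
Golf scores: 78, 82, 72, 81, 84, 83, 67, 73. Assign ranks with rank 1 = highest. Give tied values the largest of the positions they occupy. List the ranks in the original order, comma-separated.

5, 3, 7, 4, 1, 2, 8, 6

Sorted (descending): 84, 83, 82, 81, 78, 73, 72, 67
No ties — each value takes its position as its rank.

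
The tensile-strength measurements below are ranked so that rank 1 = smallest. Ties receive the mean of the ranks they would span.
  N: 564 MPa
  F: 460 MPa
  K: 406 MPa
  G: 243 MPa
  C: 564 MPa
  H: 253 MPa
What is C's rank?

5.5

Sorted (ascending): 243, 253, 406, 460, 564, 564
The 2 values of 564 occupy positions 5–6 → average rank (5+6)/2 = 5.5.
C has value 564 MPa → rank 5.5.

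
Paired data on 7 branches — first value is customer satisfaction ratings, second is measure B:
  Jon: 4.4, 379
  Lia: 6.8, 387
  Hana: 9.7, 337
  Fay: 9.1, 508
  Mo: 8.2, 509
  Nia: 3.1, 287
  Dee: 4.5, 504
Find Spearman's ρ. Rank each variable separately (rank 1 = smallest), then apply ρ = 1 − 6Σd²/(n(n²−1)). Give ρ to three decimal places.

Ranks of variable 1: 2, 4, 7, 6, 5, 1, 3
Ranks of variable 2: 3, 4, 2, 6, 7, 1, 5
d = r₁ − r₂: -1, 0, 5, 0, -2, 0, -2
d²: 1, 0, 25, 0, 4, 0, 4; Σd² = 34
ρ = 1 − 6·34/(7·48) = 1 − 204/336 = 0.393

0.393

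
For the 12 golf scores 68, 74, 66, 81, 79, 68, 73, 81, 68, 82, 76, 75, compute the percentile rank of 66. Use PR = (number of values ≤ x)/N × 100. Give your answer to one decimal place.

N = 12.
Strictly below 66: 0. Equal to 66: 1.
PR = 1/12 × 100 = 8.3

8.3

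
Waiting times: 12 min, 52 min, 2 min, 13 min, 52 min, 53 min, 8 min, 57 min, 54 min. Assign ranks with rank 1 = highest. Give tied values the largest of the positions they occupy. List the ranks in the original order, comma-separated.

7, 5, 9, 6, 5, 3, 8, 1, 2

Sorted (descending): 57, 54, 53, 52, 52, 13, 12, 8, 2
The 2 values of 52 occupy positions 4–5 → each gets rank 5.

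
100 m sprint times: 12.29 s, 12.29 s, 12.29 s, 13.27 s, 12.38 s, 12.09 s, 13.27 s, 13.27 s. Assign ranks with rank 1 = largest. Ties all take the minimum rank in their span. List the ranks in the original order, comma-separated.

Sorted (descending): 13.27, 13.27, 13.27, 12.38, 12.29, 12.29, 12.29, 12.09
The 3 values of 13.27 occupy positions 1–3 → each gets rank 1.
The 3 values of 12.29 occupy positions 5–7 → each gets rank 5.

5, 5, 5, 1, 4, 8, 1, 1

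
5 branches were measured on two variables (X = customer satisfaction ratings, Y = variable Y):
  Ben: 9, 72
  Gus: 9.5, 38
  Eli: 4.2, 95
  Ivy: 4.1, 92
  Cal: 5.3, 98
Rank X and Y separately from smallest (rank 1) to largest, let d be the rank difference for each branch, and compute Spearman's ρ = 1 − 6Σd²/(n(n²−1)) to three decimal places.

-0.600

Ranks of variable 1: 4, 5, 2, 1, 3
Ranks of variable 2: 2, 1, 4, 3, 5
d = r₁ − r₂: 2, 4, -2, -2, -2
d²: 4, 16, 4, 4, 4; Σd² = 32
ρ = 1 − 6·32/(5·24) = 1 − 192/120 = -0.600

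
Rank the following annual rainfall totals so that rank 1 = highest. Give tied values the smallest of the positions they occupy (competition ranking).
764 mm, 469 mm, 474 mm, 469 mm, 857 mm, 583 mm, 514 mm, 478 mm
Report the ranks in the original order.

2, 7, 6, 7, 1, 3, 4, 5

Sorted (descending): 857, 764, 583, 514, 478, 474, 469, 469
The 2 values of 469 occupy positions 7–8 → each gets rank 7.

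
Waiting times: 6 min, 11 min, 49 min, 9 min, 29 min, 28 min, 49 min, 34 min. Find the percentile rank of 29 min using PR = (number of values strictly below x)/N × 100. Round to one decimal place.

N = 8.
Strictly below 29: 4. Equal to 29: 1.
PR = 4/8 × 100 = 50.0

50.0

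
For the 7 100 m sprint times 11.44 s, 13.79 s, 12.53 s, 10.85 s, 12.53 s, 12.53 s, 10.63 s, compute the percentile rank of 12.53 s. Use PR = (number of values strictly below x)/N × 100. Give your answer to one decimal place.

N = 7.
Strictly below 12.53: 3. Equal to 12.53: 3.
PR = 3/7 × 100 = 42.9

42.9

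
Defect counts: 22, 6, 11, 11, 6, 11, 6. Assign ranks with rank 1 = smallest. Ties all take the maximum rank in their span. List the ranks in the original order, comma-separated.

Sorted (ascending): 6, 6, 6, 11, 11, 11, 22
The 3 values of 6 occupy positions 1–3 → each gets rank 3.
The 3 values of 11 occupy positions 4–6 → each gets rank 6.

7, 3, 6, 6, 3, 6, 3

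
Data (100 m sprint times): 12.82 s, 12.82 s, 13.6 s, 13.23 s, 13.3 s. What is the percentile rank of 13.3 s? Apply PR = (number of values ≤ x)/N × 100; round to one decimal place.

80.0

N = 5.
Strictly below 13.3: 3. Equal to 13.3: 1.
PR = 4/5 × 100 = 80.0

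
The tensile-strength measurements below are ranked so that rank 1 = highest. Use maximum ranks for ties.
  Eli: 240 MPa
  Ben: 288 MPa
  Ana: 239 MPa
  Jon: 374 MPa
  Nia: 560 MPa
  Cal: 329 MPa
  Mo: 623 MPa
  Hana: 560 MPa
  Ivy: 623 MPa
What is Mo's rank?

Sorted (descending): 623, 623, 560, 560, 374, 329, 288, 240, 239
The 2 values of 623 occupy positions 1–2 → each gets rank 2.
The 2 values of 560 occupy positions 3–4 → each gets rank 4.
Mo has value 623 MPa → rank 2.

2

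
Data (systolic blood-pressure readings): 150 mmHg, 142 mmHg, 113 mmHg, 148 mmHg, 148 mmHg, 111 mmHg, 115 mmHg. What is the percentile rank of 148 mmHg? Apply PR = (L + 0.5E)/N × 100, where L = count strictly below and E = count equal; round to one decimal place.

71.4

N = 7.
Strictly below 148: 4. Equal to 148: 2.
PR = (4 + 0.5·2)/7 × 100 = 71.4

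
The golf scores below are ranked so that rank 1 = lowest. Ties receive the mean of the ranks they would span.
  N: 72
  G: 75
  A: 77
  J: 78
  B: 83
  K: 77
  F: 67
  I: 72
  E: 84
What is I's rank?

2.5

Sorted (ascending): 67, 72, 72, 75, 77, 77, 78, 83, 84
The 2 values of 72 occupy positions 2–3 → average rank (2+3)/2 = 2.5.
The 2 values of 77 occupy positions 5–6 → average rank (5+6)/2 = 5.5.
I has value 72 → rank 2.5.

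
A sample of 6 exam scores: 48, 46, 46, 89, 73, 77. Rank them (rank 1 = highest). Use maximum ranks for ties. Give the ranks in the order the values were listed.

Sorted (descending): 89, 77, 73, 48, 46, 46
The 2 values of 46 occupy positions 5–6 → each gets rank 6.

4, 6, 6, 1, 3, 2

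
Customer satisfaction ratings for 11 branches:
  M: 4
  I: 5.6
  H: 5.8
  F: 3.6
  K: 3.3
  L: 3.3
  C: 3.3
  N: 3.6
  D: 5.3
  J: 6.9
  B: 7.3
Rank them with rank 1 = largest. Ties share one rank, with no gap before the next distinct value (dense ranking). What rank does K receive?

Sorted (descending): 7.3, 6.9, 5.8, 5.6, 5.3, 4, 3.6, 3.6, 3.3, 3.3, 3.3
The 2 values of 3.6 share dense rank 7.
The 3 values of 3.3 share dense rank 8.
Remaining distinct values take the next consecutive integers.
K has value 3.3 → rank 8.

8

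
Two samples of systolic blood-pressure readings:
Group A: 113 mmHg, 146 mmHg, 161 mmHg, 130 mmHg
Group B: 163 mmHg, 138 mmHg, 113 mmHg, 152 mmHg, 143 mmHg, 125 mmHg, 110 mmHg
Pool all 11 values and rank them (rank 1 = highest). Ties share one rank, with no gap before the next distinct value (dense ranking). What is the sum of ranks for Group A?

22

Sorted (descending): 163, 161, 152, 146, 143, 138, 130, 125, 113, 113, 110
The 2 values of 113 share dense rank 9.
Remaining distinct values take the next consecutive integers.
Group A values → pooled ranks: 113→9, 146→4, 161→2, 130→7
Rank sum = 9 + 4 + 2 + 7 = 22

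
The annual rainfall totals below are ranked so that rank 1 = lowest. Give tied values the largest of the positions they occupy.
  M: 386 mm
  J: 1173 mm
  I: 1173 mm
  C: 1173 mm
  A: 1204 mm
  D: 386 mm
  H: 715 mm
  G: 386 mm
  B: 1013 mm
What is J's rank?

Sorted (ascending): 386, 386, 386, 715, 1013, 1173, 1173, 1173, 1204
The 3 values of 386 occupy positions 1–3 → each gets rank 3.
The 3 values of 1173 occupy positions 6–8 → each gets rank 8.
J has value 1173 mm → rank 8.

8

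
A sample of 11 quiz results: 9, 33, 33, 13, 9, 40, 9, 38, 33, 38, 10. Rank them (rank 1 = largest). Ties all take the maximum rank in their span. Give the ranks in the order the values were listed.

11, 6, 6, 7, 11, 1, 11, 3, 6, 3, 8

Sorted (descending): 40, 38, 38, 33, 33, 33, 13, 10, 9, 9, 9
The 2 values of 38 occupy positions 2–3 → each gets rank 3.
The 3 values of 33 occupy positions 4–6 → each gets rank 6.
The 3 values of 9 occupy positions 9–11 → each gets rank 11.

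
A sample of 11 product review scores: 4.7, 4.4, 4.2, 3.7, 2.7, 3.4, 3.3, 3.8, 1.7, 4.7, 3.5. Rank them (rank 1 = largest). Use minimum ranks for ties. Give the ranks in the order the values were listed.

Sorted (descending): 4.7, 4.7, 4.4, 4.2, 3.8, 3.7, 3.5, 3.4, 3.3, 2.7, 1.7
The 2 values of 4.7 occupy positions 1–2 → each gets rank 1.

1, 3, 4, 6, 10, 8, 9, 5, 11, 1, 7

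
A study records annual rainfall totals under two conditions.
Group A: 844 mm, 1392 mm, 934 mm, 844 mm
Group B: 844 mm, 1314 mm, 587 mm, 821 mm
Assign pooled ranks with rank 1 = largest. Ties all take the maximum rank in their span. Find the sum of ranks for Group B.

Sorted (descending): 1392, 1314, 934, 844, 844, 844, 821, 587
The 3 values of 844 occupy positions 4–6 → each gets rank 6.
Group B values → pooled ranks: 844→6, 1314→2, 587→8, 821→7
Rank sum = 6 + 2 + 8 + 7 = 23

23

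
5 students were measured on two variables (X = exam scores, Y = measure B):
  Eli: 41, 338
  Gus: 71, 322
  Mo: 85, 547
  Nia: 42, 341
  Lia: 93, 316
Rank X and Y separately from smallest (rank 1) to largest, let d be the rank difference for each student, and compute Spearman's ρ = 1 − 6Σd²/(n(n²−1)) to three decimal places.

Ranks of variable 1: 1, 3, 4, 2, 5
Ranks of variable 2: 3, 2, 5, 4, 1
d = r₁ − r₂: -2, 1, -1, -2, 4
d²: 4, 1, 1, 4, 16; Σd² = 26
ρ = 1 − 6·26/(5·24) = 1 − 156/120 = -0.300

-0.300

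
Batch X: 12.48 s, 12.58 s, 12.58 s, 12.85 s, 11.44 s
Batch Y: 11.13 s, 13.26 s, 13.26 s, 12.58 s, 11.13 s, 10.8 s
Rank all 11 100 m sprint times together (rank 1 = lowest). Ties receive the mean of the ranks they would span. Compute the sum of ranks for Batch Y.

34

Sorted (ascending): 10.8, 11.13, 11.13, 11.44, 12.48, 12.58, 12.58, 12.58, 12.85, 13.26, 13.26
The 2 values of 11.13 occupy positions 2–3 → average rank (2+3)/2 = 2.5.
The 3 values of 12.58 occupy positions 6–8 → average rank 7.
The 2 values of 13.26 occupy positions 10–11 → average rank (10+11)/2 = 10.5.
Batch Y values → pooled ranks: 11.13→2.5, 13.26→10.5, 13.26→10.5, 12.58→7, 11.13→2.5, 10.8→1
Rank sum = 2.5 + 10.5 + 10.5 + 7 + 2.5 + 1 = 34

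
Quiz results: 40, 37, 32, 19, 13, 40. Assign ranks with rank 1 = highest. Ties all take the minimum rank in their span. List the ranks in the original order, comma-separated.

Sorted (descending): 40, 40, 37, 32, 19, 13
The 2 values of 40 occupy positions 1–2 → each gets rank 1.

1, 3, 4, 5, 6, 1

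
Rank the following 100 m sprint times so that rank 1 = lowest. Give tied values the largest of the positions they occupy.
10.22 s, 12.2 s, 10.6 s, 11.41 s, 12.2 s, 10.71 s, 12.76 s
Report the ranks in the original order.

Sorted (ascending): 10.22, 10.6, 10.71, 11.41, 12.2, 12.2, 12.76
The 2 values of 12.2 occupy positions 5–6 → each gets rank 6.

1, 6, 2, 4, 6, 3, 7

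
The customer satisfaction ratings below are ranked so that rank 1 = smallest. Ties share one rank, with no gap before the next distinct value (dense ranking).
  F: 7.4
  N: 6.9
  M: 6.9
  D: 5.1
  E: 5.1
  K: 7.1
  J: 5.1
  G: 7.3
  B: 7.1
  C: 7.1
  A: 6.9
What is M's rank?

Sorted (ascending): 5.1, 5.1, 5.1, 6.9, 6.9, 6.9, 7.1, 7.1, 7.1, 7.3, 7.4
The 3 values of 5.1 share dense rank 1.
The 3 values of 6.9 share dense rank 2.
The 3 values of 7.1 share dense rank 3.
Remaining distinct values take the next consecutive integers.
M has value 6.9 → rank 2.

2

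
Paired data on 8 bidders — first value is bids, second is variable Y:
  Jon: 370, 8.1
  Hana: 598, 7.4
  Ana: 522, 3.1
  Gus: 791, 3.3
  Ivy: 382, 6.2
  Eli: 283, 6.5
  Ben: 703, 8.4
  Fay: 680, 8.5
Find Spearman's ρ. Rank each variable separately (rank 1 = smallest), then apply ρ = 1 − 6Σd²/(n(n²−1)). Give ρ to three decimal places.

Ranks of variable 1: 2, 5, 4, 8, 3, 1, 7, 6
Ranks of variable 2: 6, 5, 1, 2, 3, 4, 7, 8
d = r₁ − r₂: -4, 0, 3, 6, 0, -3, 0, -2
d²: 16, 0, 9, 36, 0, 9, 0, 4; Σd² = 74
ρ = 1 − 6·74/(8·63) = 1 − 444/504 = 0.119

0.119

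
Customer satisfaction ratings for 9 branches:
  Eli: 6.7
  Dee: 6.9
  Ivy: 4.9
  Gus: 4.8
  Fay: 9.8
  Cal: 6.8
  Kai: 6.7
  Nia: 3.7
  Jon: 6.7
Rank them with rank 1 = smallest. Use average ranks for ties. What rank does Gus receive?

2

Sorted (ascending): 3.7, 4.8, 4.9, 6.7, 6.7, 6.7, 6.8, 6.9, 9.8
The 3 values of 6.7 occupy positions 4–6 → average rank 5.
Gus has value 4.8 → rank 2.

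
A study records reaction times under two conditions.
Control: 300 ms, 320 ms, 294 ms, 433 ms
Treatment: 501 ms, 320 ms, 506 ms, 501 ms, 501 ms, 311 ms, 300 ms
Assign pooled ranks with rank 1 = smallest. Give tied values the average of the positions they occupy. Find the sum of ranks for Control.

Sorted (ascending): 294, 300, 300, 311, 320, 320, 433, 501, 501, 501, 506
The 2 values of 300 occupy positions 2–3 → average rank (2+3)/2 = 2.5.
The 2 values of 320 occupy positions 5–6 → average rank (5+6)/2 = 5.5.
The 3 values of 501 occupy positions 8–10 → average rank 9.
Control values → pooled ranks: 300→2.5, 320→5.5, 294→1, 433→7
Rank sum = 2.5 + 5.5 + 1 + 7 = 16

16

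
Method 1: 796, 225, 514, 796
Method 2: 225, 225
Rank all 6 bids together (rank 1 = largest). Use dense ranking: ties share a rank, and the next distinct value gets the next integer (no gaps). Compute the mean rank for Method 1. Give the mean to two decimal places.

1.75

Sorted (descending): 796, 796, 514, 225, 225, 225
The 2 values of 796 share dense rank 1.
The 3 values of 225 share dense rank 3.
Remaining distinct values take the next consecutive integers.
Method 1 values → pooled ranks: 796→1, 225→3, 514→2, 796→1
Mean rank = (1 + 3 + 2 + 1) / 4 = 1.75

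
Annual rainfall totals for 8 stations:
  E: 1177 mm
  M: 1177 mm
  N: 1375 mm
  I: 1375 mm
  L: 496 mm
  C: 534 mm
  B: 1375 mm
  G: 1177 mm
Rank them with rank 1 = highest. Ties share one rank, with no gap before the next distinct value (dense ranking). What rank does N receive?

1

Sorted (descending): 1375, 1375, 1375, 1177, 1177, 1177, 534, 496
The 3 values of 1375 share dense rank 1.
The 3 values of 1177 share dense rank 2.
Remaining distinct values take the next consecutive integers.
N has value 1375 mm → rank 1.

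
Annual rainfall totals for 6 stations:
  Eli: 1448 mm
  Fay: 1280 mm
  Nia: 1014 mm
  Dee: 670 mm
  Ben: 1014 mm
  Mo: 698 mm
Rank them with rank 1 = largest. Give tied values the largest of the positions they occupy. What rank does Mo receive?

Sorted (descending): 1448, 1280, 1014, 1014, 698, 670
The 2 values of 1014 occupy positions 3–4 → each gets rank 4.
Mo has value 698 mm → rank 5.

5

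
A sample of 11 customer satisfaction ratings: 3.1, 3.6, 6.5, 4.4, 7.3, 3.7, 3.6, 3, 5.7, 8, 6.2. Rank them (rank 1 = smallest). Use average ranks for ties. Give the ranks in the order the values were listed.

2, 3.5, 9, 6, 10, 5, 3.5, 1, 7, 11, 8

Sorted (ascending): 3, 3.1, 3.6, 3.6, 3.7, 4.4, 5.7, 6.2, 6.5, 7.3, 8
The 2 values of 3.6 occupy positions 3–4 → average rank (3+4)/2 = 3.5.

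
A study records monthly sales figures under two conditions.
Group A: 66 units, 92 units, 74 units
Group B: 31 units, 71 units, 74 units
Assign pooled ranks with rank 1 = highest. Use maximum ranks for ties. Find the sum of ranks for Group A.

Sorted (descending): 92, 74, 74, 71, 66, 31
The 2 values of 74 occupy positions 2–3 → each gets rank 3.
Group A values → pooled ranks: 66→5, 92→1, 74→3
Rank sum = 5 + 1 + 3 = 9

9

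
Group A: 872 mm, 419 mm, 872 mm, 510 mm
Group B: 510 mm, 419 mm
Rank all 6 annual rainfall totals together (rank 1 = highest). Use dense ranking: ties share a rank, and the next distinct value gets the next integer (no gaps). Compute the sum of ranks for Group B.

5

Sorted (descending): 872, 872, 510, 510, 419, 419
The 2 values of 872 share dense rank 1.
The 2 values of 510 share dense rank 2.
The 2 values of 419 share dense rank 3.
Group B values → pooled ranks: 510→2, 419→3
Rank sum = 2 + 3 = 5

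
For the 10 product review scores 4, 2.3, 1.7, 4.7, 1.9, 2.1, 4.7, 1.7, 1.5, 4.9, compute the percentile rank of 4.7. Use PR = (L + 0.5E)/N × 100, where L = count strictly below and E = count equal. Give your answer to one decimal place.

N = 10.
Strictly below 4.7: 7. Equal to 4.7: 2.
PR = (7 + 0.5·2)/10 × 100 = 80.0

80.0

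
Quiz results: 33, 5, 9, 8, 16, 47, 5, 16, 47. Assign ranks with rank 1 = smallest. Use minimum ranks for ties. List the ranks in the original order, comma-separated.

Sorted (ascending): 5, 5, 8, 9, 16, 16, 33, 47, 47
The 2 values of 5 occupy positions 1–2 → each gets rank 1.
The 2 values of 16 occupy positions 5–6 → each gets rank 5.
The 2 values of 47 occupy positions 8–9 → each gets rank 8.

7, 1, 4, 3, 5, 8, 1, 5, 8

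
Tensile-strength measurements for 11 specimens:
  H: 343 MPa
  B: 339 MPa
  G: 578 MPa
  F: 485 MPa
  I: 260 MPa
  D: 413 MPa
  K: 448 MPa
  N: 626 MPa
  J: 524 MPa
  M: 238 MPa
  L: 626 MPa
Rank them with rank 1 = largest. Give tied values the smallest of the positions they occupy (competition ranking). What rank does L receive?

Sorted (descending): 626, 626, 578, 524, 485, 448, 413, 343, 339, 260, 238
The 2 values of 626 occupy positions 1–2 → each gets rank 1.
L has value 626 MPa → rank 1.

1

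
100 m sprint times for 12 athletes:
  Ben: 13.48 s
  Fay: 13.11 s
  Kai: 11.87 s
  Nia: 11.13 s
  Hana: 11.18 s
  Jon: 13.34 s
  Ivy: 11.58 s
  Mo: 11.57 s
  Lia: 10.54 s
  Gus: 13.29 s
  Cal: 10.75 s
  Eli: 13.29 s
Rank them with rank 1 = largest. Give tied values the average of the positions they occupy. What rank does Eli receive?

Sorted (descending): 13.48, 13.34, 13.29, 13.29, 13.11, 11.87, 11.58, 11.57, 11.18, 11.13, 10.75, 10.54
The 2 values of 13.29 occupy positions 3–4 → average rank (3+4)/2 = 3.5.
Eli has value 13.29 s → rank 3.5.

3.5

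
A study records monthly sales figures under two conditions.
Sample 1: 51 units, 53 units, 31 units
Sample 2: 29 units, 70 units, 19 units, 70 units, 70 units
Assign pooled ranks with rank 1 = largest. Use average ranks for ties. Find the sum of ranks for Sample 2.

21

Sorted (descending): 70, 70, 70, 53, 51, 31, 29, 19
The 3 values of 70 occupy positions 1–3 → average rank 2.
Sample 2 values → pooled ranks: 29→7, 70→2, 19→8, 70→2, 70→2
Rank sum = 7 + 2 + 8 + 2 + 2 = 21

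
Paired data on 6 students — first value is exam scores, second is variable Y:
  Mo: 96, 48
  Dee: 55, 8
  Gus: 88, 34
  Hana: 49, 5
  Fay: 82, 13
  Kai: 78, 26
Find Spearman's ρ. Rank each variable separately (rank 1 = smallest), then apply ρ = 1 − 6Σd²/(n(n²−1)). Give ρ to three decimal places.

Ranks of variable 1: 6, 2, 5, 1, 4, 3
Ranks of variable 2: 6, 2, 5, 1, 3, 4
d = r₁ − r₂: 0, 0, 0, 0, 1, -1
d²: 0, 0, 0, 0, 1, 1; Σd² = 2
ρ = 1 − 6·2/(6·35) = 1 − 12/210 = 0.943

0.943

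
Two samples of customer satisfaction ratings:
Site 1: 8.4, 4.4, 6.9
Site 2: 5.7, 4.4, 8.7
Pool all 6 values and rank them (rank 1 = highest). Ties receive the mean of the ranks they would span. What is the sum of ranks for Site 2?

Sorted (descending): 8.7, 8.4, 6.9, 5.7, 4.4, 4.4
The 2 values of 4.4 occupy positions 5–6 → average rank (5+6)/2 = 5.5.
Site 2 values → pooled ranks: 5.7→4, 4.4→5.5, 8.7→1
Rank sum = 4 + 5.5 + 1 = 10.5

10.5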